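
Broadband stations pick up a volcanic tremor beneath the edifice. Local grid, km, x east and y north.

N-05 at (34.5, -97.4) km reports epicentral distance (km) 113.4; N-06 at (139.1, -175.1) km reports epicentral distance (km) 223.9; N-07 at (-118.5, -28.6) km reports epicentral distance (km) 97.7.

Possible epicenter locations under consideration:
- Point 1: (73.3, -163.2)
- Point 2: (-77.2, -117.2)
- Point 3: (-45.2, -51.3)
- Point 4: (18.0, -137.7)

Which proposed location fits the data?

For each candidate, compare |candidate − station| to the reported distance:
Point 1: residuals N-05 37.0, N-06 157.0, N-07 136.6 → max 157.0 km
Point 2: residuals N-05 0.0, N-06 0.0, N-07 0.1 → max 0.1 km
Point 3: residuals N-05 21.3, N-06 1.9, N-07 21.0 → max 21.3 km
Point 4: residuals N-05 69.9, N-06 97.2, N-07 77.0 → max 97.2 km
Only Point 2 has all residuals ≈ 0.

Point 2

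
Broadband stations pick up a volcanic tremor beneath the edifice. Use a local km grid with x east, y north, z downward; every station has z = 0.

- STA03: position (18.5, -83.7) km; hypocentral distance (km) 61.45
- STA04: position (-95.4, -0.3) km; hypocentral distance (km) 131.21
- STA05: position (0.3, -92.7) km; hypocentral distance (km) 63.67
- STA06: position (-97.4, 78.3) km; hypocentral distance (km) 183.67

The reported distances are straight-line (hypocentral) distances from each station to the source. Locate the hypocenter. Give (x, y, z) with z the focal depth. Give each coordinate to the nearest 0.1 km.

(4.8, -63.5, 56.4)

Each station gives a sphere (x−x_i)² + (y−y_i)² + z² = d_i² (stations at z=0).
Subtracting the STA03 sphere from STA04 and STA05: z² cancels, leaving linear equations in x and y:
-227.8 x + 166.8 y = -11686.65
-36.4 x − 18.0 y = 967.67
Solving: x ≈ 4.812, y ≈ -63.491 km (keep extra digits for the depth step; rounded: 4.8, -63.5).
Then from the STA03 sphere: z² = 61.45² − (x − 18.5)² − (y + 83.7)² with x = 4.812, y = -63.491, so z ≈ 56.394 ≈ 56.4 km.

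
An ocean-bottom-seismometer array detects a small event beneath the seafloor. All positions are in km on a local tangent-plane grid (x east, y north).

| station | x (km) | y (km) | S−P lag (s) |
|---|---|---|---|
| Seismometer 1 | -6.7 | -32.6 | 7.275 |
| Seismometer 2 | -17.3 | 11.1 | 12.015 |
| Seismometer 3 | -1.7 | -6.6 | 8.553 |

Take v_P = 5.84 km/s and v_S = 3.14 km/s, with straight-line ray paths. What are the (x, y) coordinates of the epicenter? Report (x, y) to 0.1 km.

(40.8, -46.2)

Distance from S−P lag: d = Δt · v_P v_S / (v_P − v_S) = Δt · (5.84·3.14)/(5.84−3.14) ≈ 6.7917·Δt.
So d_Seismometer 1 = 49.41, d_Seismometer 2 = 81.60, d_Seismometer 3 = 58.09 km.
Circle about each station: (x + 6.7)² + (y + 32.6)² = 49.41²; (x + 17.3)² + (y − 11.1)² = 81.60²; (x + 1.7)² + (y + 6.6)² = 58.09².
Subtracting pairs of circle equations eliminates x²+y² and gives linear equations (the radical axes):
-21.2 x + 87.4 y = -4902.36
10.0 x + 52.0 y = -1994.30
Solving the 2×2 system: x ≈ 40.8, y ≈ -46.2 km.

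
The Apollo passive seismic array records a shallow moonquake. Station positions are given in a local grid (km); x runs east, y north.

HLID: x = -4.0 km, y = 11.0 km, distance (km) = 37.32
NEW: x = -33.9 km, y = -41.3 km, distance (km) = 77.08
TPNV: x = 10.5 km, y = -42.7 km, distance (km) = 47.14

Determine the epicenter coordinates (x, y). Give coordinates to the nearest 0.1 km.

Circle about each station: (x + 4.0)² + (y − 11.0)² = 37.32²; (x + 33.9)² + (y + 41.3)² = 77.08²; (x − 10.5)² + (y + 42.7)² = 47.14².
Subtracting pairs of circle equations eliminates x²+y² and gives linear equations (the radical axes):
-59.8 x − 104.6 y = -1830.64
29.0 x − 107.4 y = 967.14
Solving the 2×2 system: x ≈ 31.5, y ≈ -0.5 km.

x ≈ 31.5 km, y ≈ -0.5 km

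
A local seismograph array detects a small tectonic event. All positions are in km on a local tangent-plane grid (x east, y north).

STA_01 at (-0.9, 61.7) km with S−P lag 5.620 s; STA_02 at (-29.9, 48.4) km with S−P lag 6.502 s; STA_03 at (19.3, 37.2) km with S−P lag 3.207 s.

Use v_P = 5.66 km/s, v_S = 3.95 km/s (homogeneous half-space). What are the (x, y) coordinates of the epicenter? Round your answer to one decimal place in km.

Distance from S−P lag: d = Δt · v_P v_S / (v_P − v_S) = Δt · (5.66·3.95)/(5.66−3.95) ≈ 13.0743·Δt.
So d_STA_01 = 73.48, d_STA_02 = 85.01, d_STA_03 = 41.93 km.
Circle about each station: (x + 0.9)² + (y − 61.7)² = 73.48²; (x + 29.9)² + (y − 48.4)² = 85.01²; (x − 19.3)² + (y − 37.2)² = 41.93².
Subtracting the STA_01 equation from the STA_02 and STA_03 equations removes the quadratic terms:
-58.0 x − 26.6 y = -2398.52
40.4 x − 49.0 y = 1589.82
Solving the 2×2 system: x ≈ 40.8, y ≈ 1.2 km.
Check against STA_01 (with the unrounded x, y): √((x + 0.9)²+(y − 61.7)²) = 73.48 ≈ 73.48 km. ✓

(40.8, 1.2)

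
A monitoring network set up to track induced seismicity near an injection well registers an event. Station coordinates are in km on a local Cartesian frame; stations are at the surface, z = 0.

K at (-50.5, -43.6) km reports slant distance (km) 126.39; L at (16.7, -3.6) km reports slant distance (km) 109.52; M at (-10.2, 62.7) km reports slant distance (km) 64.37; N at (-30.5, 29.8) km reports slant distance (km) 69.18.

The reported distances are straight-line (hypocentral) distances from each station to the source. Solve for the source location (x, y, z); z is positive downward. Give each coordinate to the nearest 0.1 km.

(-43.0, 70.0, 54.9)

Each station gives a sphere (x−x_i)² + (y−y_i)² + z² = d_i² (stations at z=0).
Subtracting the K sphere from L and M: z² cancels, leaving linear equations in x and y:
134.4 x + 80.0 y = -179.56
80.6 x + 212.6 y = 11415.06
Solving: x ≈ -42.999, y ≈ 69.994 km (keep extra digits for the depth step; rounded: -43.0, 70.0).
Then from the K sphere: z² = 126.39² − (x + 50.5)² − (y + 43.6)² with x = -42.999, y = 69.994, so z ≈ 54.905 ≈ 54.9 km.
Check against N (with the unrounded solution): distance 69.18 ≈ 69.18 km. ✓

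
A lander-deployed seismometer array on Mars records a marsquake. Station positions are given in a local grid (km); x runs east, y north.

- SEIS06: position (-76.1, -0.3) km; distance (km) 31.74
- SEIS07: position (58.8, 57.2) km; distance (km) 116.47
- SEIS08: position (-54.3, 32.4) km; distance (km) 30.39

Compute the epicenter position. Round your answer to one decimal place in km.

Circle about each station: (x + 76.1)² + (y + 0.3)² = 31.74²; (x − 58.8)² + (y − 57.2)² = 116.47²; (x + 54.3)² + (y − 32.4)² = 30.39².
Subtracting pairs of circle equations eliminates x²+y² and gives linear equations (the radical axes):
269.8 x + 115.0 y = -11619.85
43.6 x + 65.4 y = -1709.17
Solving the 2×2 system: x ≈ -44.6, y ≈ 3.6 km.
Check against SEIS06 (with the unrounded x, y): √((x + 76.1)²+(y + 0.3)²) = 31.74 ≈ 31.74 km. ✓

(-44.6, 3.6)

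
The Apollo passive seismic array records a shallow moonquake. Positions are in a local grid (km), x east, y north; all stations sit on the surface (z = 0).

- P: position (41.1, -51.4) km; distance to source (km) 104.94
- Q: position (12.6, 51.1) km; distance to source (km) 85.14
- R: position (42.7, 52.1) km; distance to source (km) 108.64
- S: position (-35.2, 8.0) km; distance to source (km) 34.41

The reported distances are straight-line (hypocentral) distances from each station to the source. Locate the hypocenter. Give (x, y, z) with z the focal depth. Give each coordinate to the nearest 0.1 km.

Each station gives a sphere (x−x_i)² + (y−y_i)² + z² = d_i² (stations at z=0).
Subtracting the P sphere from Q and R: z² cancels, leaving linear equations in x and y:
-57.0 x + 205.0 y = 2202.38
3.2 x + 207.0 y = -583.72
Solving: x ≈ -46.211, y ≈ -2.106 km (keep extra digits for the depth step; rounded: -46.2, -2.1).
Then from the P sphere: z² = 104.94² − (x − 41.1)² − (y + 51.4)² with x = -46.211, y = -2.106, so z ≈ 30.972 ≈ 31.0 km.
Check against S (with the unrounded solution): distance 34.39 ≈ 34.41 km. ✓

(-46.2, -2.1, 31.0)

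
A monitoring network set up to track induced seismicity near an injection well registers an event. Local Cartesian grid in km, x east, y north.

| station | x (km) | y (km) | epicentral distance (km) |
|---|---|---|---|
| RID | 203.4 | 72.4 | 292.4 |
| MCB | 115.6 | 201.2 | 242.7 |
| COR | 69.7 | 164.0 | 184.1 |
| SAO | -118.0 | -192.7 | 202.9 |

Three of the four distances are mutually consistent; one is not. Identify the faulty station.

SAO

Solve using three stations at a time. Using RID, MCB, COR (subtract circle equations pairwise → linear system) gives (x, y) ≈ (-89.0, 70.6).
Distances from that point to each station vs reported:
  RID: calculated 292.4 vs reported 292.4 → residual 0.0 km
  MCB: calculated 242.8 vs reported 242.7 → residual 0.1 km
  COR: calculated 184.2 vs reported 184.1 → residual 0.1 km
  SAO: calculated 264.9 vs reported 202.9 → residual 62.0 km
RID, MCB, COR are mutually consistent (residuals ≈ 0); SAO is off by 62.0 km.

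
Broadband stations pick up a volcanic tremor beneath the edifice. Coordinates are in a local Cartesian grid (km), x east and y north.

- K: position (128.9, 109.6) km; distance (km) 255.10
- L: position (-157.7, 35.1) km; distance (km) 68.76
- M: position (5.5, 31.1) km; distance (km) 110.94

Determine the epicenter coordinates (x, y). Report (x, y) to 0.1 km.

Circle about each station: (x − 128.9)² + (y − 109.6)² = 255.10²; (x + 157.7)² + (y − 35.1)² = 68.76²; (x − 5.5)² + (y − 31.1)² = 110.94².
Subtracting the K equation from the L and M equations removes the quadratic terms:
-573.2 x − 149.0 y = 57822.00
-246.8 x − 157.0 y = 25138.42
Solving the 2×2 system: x ≈ -100.2, y ≈ -2.6 km.
Check against K (with the unrounded x, y): √((x − 128.9)²+(y − 109.6)²) = 255.10 ≈ 255.10 km. ✓

-100.2 km east, -2.6 km north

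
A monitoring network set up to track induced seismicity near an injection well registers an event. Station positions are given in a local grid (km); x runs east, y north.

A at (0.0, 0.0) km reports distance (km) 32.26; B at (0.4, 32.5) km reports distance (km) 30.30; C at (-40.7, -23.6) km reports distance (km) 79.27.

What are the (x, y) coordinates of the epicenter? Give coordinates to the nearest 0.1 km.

Circle about each station: x² + y² = 32.26²; (x − 0.4)² + (y − 32.5)² = 30.30²; (x + 40.7)² + (y + 23.6)² = 79.27².
Subtracting the A equation from the B and C equations removes the quadratic terms:
0.8 x + 65.0 y = 1179.03
-81.4 x − 47.2 y = -3029.58
Solving the 2×2 system: x ≈ 26.9, y ≈ 17.8 km.

26.9 km east, 17.8 km north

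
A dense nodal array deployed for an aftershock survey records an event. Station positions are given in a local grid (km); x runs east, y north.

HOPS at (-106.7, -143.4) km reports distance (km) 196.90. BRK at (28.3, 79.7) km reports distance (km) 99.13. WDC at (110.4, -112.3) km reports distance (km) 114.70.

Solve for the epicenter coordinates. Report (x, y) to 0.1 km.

Circle about each station: (x + 106.7)² + (y + 143.4)² = 196.90²; (x − 28.3)² + (y − 79.7)² = 99.13²; (x − 110.4)² + (y + 112.3)² = 114.70².
Subtracting pairs of circle equations eliminates x²+y² and gives linear equations (the radical axes):
270.0 x + 446.2 y = 4147.38
434.2 x + 62.2 y = 18464.52
Solving the 2×2 system: x ≈ 45.1, y ≈ -18.0 km.
Check against HOPS (with the unrounded x, y): √((x + 106.7)²+(y + 143.4)²) = 196.90 ≈ 196.90 km. ✓

(45.1, -18.0)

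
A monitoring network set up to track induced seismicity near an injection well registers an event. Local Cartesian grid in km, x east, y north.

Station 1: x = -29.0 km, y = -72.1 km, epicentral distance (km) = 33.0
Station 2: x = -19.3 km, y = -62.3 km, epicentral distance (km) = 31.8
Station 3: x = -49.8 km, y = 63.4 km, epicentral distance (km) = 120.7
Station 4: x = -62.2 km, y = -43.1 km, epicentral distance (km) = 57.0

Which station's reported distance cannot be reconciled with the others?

Solve using three stations at a time. Using Station 1, Station 3, Station 4 (subtract circle equations pairwise → linear system) gives (x, y) ≈ (-5.5, -48.9).
Distances from that point to each station vs reported:
  Station 1: calculated 33.1 vs reported 33.0 → residual 0.1 km
  Station 2: calculated 19.3 vs reported 31.8 → residual 12.5 km
  Station 3: calculated 120.7 vs reported 120.7 → residual 0.0 km
  Station 4: calculated 57.0 vs reported 57.0 → residual 0.0 km
Station 1, Station 3, Station 4 are mutually consistent (residuals ≈ 0); Station 2 is off by 12.5 km.

Station 2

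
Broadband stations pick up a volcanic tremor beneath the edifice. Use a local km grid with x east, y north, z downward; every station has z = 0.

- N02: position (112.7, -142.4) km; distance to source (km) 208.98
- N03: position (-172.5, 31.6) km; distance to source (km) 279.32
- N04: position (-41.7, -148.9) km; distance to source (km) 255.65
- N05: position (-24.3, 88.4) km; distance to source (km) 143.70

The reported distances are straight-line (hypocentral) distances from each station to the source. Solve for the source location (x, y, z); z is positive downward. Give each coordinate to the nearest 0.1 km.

Each station gives a sphere (x−x_i)² + (y−y_i)² + z² = d_i² (stations at z=0).
Subtracting the N02 sphere from N03 and N04: z² cancels, leaving linear equations in x and y:
-570.4 x + 348.0 y = -36571.26
-308.8 x − 13.0 y = -30753.23
Solving: x ≈ 97.300, y ≈ 54.392 km (keep extra digits for the depth step; rounded: 97.3, 54.4).
Then from the N02 sphere: z² = 208.98² − (x − 112.7)² − (y + 142.4)² with x = 97.300, y = 54.392, so z ≈ 68.618 ≈ 68.6 km.

x ≈ 97.3 km, y ≈ 54.4 km, depth ≈ 68.6 km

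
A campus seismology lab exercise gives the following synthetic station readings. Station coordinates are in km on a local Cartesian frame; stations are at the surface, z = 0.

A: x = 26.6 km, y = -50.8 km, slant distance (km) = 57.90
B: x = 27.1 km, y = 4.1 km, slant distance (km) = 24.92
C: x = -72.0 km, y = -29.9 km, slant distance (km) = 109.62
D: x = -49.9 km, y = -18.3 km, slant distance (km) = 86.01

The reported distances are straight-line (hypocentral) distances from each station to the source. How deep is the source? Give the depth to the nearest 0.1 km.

Each station gives a sphere (x−x_i)² + (y−y_i)² + z² = d_i² (stations at z=0).
Subtracting the A sphere from B and C: z² cancels, leaving linear equations in x and y:
1.0 x + 109.8 y = 194.42
-197.2 x + 41.8 y = -5874.32
Solving: x ≈ 30.106, y ≈ 1.497 km (keep extra digits for the depth step; rounded: 30.1, 1.5).
Then from the A sphere: z² = 57.90² − (x − 26.6)² − (y + 50.8)² with x = 30.106, y = 1.497, so z ≈ 24.600 ≈ 24.6 km.

depth ≈ 24.6 km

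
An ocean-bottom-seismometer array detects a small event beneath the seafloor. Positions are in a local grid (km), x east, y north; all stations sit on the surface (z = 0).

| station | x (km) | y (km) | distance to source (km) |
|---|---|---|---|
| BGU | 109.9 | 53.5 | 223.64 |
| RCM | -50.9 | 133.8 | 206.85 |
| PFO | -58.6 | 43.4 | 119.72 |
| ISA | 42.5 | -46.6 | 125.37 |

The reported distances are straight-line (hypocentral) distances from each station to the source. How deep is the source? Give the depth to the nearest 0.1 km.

Each station gives a sphere (x−x_i)² + (y−y_i)² + z² = d_i² (stations at z=0).
Subtracting the BGU sphere from RCM and PFO: z² cancels, leaving linear equations in x and y:
-321.6 x + 160.6 y = 12780.92
-337.0 x − 20.2 y = 26059.23
Solving: x ≈ -73.299, y ≈ -67.199 km (keep extra digits for the depth step; rounded: -73.3, -67.2).
Then from the BGU sphere: z² = 223.64² − (x − 109.9)² − (y − 53.5)² with x = -73.299, y = -67.199, so z ≈ 43.413 ≈ 43.4 km.
Check against ISA (with the unrounded solution): distance 125.37 ≈ 125.37 km. ✓

43.4 km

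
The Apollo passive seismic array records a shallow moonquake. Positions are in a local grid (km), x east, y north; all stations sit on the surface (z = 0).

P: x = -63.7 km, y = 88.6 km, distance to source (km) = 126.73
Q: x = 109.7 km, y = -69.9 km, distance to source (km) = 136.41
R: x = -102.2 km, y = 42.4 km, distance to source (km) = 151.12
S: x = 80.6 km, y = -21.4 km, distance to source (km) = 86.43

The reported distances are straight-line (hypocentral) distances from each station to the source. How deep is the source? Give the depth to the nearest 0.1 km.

Each station gives a sphere (x−x_i)² + (y−y_i)² + z² = d_i² (stations at z=0).
Subtracting the P sphere from Q and R: z² cancels, leaving linear equations in x and y:
346.8 x − 317.0 y = 2465.25
-77.0 x − 92.4 y = -6441.81
Solving: x ≈ 40.207, y ≈ 36.210 km (keep extra digits for the depth step; rounded: 40.2, 36.2).
Then from the P sphere: z² = 126.73² − (x + 63.7)² − (y − 88.6)² with x = 40.207, y = 36.210, so z ≈ 50.191 ≈ 50.2 km.

z ≈ 50.2 km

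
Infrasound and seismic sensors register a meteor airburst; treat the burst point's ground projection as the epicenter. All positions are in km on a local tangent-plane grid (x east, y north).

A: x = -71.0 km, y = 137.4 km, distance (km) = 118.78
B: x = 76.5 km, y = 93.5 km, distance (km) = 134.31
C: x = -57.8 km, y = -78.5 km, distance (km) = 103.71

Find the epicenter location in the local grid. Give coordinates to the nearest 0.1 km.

Circle about each station: (x + 71.0)² + (y − 137.4)² = 118.78²; (x − 76.5)² + (y − 93.5)² = 134.31²; (x + 57.8)² + (y + 78.5)² = 103.71².
Subtracting the A equation from the B and C equations removes the quadratic terms:
295.0 x − 87.8 y = -13255.75
26.4 x − 431.8 y = -11063.75
Solving the 2×2 system: x ≈ -38.0, y ≈ 23.3 km.

-38.0 km east, 23.3 km north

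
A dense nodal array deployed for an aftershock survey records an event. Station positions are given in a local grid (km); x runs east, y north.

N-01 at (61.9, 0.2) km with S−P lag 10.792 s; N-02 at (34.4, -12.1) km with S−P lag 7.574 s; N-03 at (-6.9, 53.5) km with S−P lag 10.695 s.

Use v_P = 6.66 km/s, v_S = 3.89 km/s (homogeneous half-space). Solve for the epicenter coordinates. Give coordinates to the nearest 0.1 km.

-28.8 km east, -44.1 km north

Distance from S−P lag: d = Δt · v_P v_S / (v_P − v_S) = Δt · (6.66·3.89)/(6.66−3.89) ≈ 9.3529·Δt.
So d_N-01 = 100.94, d_N-02 = 70.84, d_N-03 = 100.03 km.
Circle about each station: (x − 61.9)² + (y − 0.2)² = 100.94²; (x − 34.4)² + (y + 12.1)² = 70.84²; (x + 6.9)² + (y − 53.5)² = 100.03².
Subtracting the N-01 equation from the N-02 and N-03 equations removes the quadratic terms:
-55.0 x − 24.6 y = 2668.70
-137.6 x + 106.6 y = -738.91
Solving the 2×2 system: x ≈ -28.8, y ≈ -44.1 km.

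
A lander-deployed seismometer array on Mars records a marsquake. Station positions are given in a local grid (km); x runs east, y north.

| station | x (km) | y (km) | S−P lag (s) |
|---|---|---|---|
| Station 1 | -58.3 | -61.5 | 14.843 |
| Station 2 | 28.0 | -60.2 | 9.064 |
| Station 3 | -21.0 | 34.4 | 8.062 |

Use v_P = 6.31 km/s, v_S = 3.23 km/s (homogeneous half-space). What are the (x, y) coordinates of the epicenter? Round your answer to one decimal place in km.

Distance from S−P lag: d = Δt · v_P v_S / (v_P − v_S) = Δt · (6.31·3.23)/(6.31−3.23) ≈ 6.6173·Δt.
So d_Station 1 = 98.22, d_Station 2 = 59.98, d_Station 3 = 53.35 km.
Circle about each station: (x + 58.3)² + (y + 61.5)² = 98.22²; (x − 28.0)² + (y + 60.2)² = 59.98²; (x + 21.0)² + (y − 34.4)² = 53.35².
Subtracting pairs of circle equations eliminates x²+y² and gives linear equations (the radical axes):
172.6 x + 2.6 y = 3276.47
74.6 x + 191.8 y = 1244.17
Solving the 2×2 system: x ≈ 19.0, y ≈ -0.9 km.
Check against Station 1 (with the unrounded x, y): √((x + 58.3)²+(y + 61.5)²) = 98.22 ≈ 98.22 km. ✓

x ≈ 19.0 km, y ≈ -0.9 km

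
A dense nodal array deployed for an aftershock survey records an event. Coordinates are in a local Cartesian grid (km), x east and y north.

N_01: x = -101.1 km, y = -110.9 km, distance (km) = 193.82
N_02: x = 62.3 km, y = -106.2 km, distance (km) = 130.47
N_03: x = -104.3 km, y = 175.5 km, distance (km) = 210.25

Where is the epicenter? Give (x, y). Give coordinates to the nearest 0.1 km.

(39.7, 22.3)

Circle about each station: (x + 101.1)² + (y + 110.9)² = 193.82²; (x − 62.3)² + (y + 106.2)² = 130.47²; (x + 104.3)² + (y − 175.5)² = 210.25².
Subtracting the N_01 equation from the N_02 and N_03 equations removes the quadratic terms:
326.8 x + 9.4 y = 13183.48
-6.4 x + 572.8 y = 12519.85
Solving the 2×2 system: x ≈ 39.7, y ≈ 22.3 km.
Check against N_01 (with the unrounded x, y): √((x + 101.1)²+(y + 110.9)²) = 193.82 ≈ 193.82 km. ✓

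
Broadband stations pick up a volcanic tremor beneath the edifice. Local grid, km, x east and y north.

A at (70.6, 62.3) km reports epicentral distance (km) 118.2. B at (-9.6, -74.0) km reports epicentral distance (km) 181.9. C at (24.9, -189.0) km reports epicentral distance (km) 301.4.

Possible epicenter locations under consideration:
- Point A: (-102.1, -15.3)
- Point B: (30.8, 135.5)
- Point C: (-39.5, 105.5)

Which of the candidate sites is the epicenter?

For each candidate, compare |candidate − station| to the reported distance:
Point A: residuals A 71.1, B 72.3, C 86.2 → max 86.2 km
Point B: residuals A 34.9, B 31.5, C 23.2 → max 34.9 km
Point C: residuals A 0.1, B 0.1, C 0.1 → max 0.1 km
Only Point C has all residuals ≈ 0.

Point C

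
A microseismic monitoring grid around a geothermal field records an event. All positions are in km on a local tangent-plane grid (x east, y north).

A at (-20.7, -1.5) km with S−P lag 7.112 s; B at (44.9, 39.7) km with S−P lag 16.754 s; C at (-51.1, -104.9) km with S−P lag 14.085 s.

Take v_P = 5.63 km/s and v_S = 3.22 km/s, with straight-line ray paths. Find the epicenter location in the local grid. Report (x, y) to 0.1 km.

(-74.2, -1.5)

Distance from S−P lag: d = Δt · v_P v_S / (v_P − v_S) = Δt · (5.63·3.22)/(5.63−3.22) ≈ 7.5222·Δt.
So d_A = 53.50, d_B = 126.03, d_C = 105.95 km.
Circle about each station: (x + 20.7)² + (y + 1.5)² = 53.50²; (x − 44.9)² + (y − 39.7)² = 126.03²; (x + 51.1)² + (y + 104.9)² = 105.95².
Subtracting the A equation from the B and C equations removes the quadratic terms:
131.2 x + 82.4 y = -9859.95
-60.8 x − 206.8 y = 4821.33
Solving the 2×2 system: x ≈ -74.2, y ≈ -1.5 km.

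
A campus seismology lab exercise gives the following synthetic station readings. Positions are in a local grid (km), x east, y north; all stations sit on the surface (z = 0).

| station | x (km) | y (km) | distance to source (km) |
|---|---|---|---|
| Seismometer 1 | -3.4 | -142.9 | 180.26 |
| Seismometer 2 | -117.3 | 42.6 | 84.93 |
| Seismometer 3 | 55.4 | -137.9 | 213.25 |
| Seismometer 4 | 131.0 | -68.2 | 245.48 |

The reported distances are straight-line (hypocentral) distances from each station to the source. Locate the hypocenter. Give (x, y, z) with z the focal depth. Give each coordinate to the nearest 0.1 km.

Each station gives a sphere (x−x_i)² + (y−y_i)² + z² = d_i² (stations at z=0).
Subtracting the Seismometer 1 sphere from Seismometer 2 and Seismometer 3: z² cancels, leaving linear equations in x and y:
-227.8 x + 371.0 y = 20422.64
117.6 x + 10.0 y = -11328.29
Solving: x ≈ -95.998, y ≈ -3.897 km (keep extra digits for the depth step; rounded: -96.0, -3.9).
Then from the Seismometer 1 sphere: z² = 180.26² − (x + 3.4)² − (y + 142.9)² with x = -95.998, y = -3.897, so z ≈ 67.804 ≈ 67.8 km.

(-96.0, -3.9, 67.8)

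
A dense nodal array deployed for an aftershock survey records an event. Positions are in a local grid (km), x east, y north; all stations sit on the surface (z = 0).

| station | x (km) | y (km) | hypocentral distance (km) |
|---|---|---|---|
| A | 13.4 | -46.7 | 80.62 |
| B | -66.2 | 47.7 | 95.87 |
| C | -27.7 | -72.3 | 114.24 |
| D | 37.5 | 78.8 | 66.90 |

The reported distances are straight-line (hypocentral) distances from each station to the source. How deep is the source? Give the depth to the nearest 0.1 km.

35.9 km

Each station gives a sphere (x−x_i)² + (y−y_i)² + z² = d_i² (stations at z=0).
Subtracting the A sphere from B and C: z² cancels, leaving linear equations in x and y:
-159.2 x + 188.8 y = 1605.81
-82.2 x − 51.2 y = -2917.06
Solving: x ≈ 19.794, y ≈ 25.196 km (keep extra digits for the depth step; rounded: 19.8, 25.2).
Then from the A sphere: z² = 80.62² − (x − 13.4)² − (y + 46.7)² with x = 19.794, y = 25.196, so z ≈ 35.912 ≈ 35.9 km.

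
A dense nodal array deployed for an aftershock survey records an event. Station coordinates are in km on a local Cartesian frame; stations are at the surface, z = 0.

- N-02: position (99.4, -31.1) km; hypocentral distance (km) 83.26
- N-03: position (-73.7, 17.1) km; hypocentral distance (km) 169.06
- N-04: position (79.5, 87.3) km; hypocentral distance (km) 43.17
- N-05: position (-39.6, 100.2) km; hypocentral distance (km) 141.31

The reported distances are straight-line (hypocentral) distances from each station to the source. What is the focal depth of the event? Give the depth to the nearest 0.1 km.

Each station gives a sphere (x−x_i)² + (y−y_i)² + z² = d_i² (stations at z=0).
Subtracting the N-02 sphere from N-03 and N-04: z² cancels, leaving linear equations in x and y:
-346.2 x + 96.4 y = -26772.53
-39.8 x + 236.8 y = 8162.55
Solving: x ≈ 91.199, y ≈ 49.798 km (keep extra digits for the depth step; rounded: 91.2, 49.8).
Then from the N-02 sphere: z² = 83.26² − (x − 99.4)² − (y + 31.1)² with x = 91.199, y = 49.798, so z ≈ 17.902 ≈ 17.9 km.

17.9 km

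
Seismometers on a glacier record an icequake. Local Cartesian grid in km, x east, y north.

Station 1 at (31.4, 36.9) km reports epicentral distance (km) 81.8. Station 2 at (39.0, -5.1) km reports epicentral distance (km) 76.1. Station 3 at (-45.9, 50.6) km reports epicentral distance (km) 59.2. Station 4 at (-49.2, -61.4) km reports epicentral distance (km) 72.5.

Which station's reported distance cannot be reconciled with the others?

Station 4

Solve using three stations at a time. Using Station 1, Station 2, Station 3 (subtract circle equations pairwise → linear system) gives (x, y) ≈ (-37.0, -7.9).
Distances from that point to each station vs reported:
  Station 1: calculated 81.8 vs reported 81.8 → residual 0.0 km
  Station 2: calculated 76.1 vs reported 76.1 → residual 0.0 km
  Station 3: calculated 59.2 vs reported 59.2 → residual 0.0 km
  Station 4: calculated 54.9 vs reported 72.5 → residual 17.6 km
Station 1, Station 2, Station 3 are mutually consistent (residuals ≈ 0); Station 4 is off by 17.6 km.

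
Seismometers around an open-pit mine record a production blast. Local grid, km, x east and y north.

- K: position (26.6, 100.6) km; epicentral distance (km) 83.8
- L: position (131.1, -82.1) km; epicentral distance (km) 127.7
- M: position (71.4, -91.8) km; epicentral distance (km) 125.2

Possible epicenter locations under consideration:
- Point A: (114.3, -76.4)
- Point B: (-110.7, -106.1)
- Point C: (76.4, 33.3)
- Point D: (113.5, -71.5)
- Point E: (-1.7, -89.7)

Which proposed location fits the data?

For each candidate, compare |candidate − station| to the reported distance:
Point A: residuals K 113.7, L 110.0, M 79.6 → max 113.7 km
Point B: residuals K 164.3, L 115.3, M 57.5 → max 164.3 km
Point C: residuals K 0.1, L 0.0, M 0.0 → max 0.1 km
Point D: residuals K 109.0, L 107.2, M 78.5 → max 109.0 km
Point E: residuals K 108.6, L 5.3, M 52.1 → max 108.6 km
Only Point C has all residuals ≈ 0.

Point C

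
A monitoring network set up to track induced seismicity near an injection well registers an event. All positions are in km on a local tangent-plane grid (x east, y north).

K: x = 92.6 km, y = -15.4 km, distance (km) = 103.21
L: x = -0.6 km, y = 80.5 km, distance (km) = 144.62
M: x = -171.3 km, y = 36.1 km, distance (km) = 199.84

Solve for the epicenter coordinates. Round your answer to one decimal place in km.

1.6 km east, -64.1 km north

Circle about each station: (x − 92.6)² + (y + 15.4)² = 103.21²; (x + 0.6)² + (y − 80.5)² = 144.62²; (x + 171.3)² + (y − 36.1)² = 199.84².
Subtracting pairs of circle equations eliminates x²+y² and gives linear equations (the radical axes):
-186.4 x + 191.8 y = -12593.95
-527.8 x + 103.0 y = -7448.74
Solving the 2×2 system: x ≈ 1.6, y ≈ -64.1 km.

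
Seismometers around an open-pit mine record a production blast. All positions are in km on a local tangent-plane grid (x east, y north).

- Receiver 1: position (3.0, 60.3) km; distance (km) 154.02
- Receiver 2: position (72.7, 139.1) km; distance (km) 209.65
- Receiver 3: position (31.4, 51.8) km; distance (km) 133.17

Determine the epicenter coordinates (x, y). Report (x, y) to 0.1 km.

84.8 km east, -70.2 km north

Circle about each station: (x − 3.0)² + (y − 60.3)² = 154.02²; (x − 72.7)² + (y − 139.1)² = 209.65²; (x − 31.4)² + (y − 51.8)² = 133.17².
Subtracting the Receiver 1 equation from the Receiver 2 and Receiver 3 equations removes the quadratic terms:
139.4 x + 157.6 y = 758.05
56.8 x − 17.0 y = 6012.02
Solving the 2×2 system: x ≈ 84.8, y ≈ -70.2 km.
Check against Receiver 1 (with the unrounded x, y): √((x − 3.0)²+(y − 60.3)²) = 154.05 ≈ 154.02 km. ✓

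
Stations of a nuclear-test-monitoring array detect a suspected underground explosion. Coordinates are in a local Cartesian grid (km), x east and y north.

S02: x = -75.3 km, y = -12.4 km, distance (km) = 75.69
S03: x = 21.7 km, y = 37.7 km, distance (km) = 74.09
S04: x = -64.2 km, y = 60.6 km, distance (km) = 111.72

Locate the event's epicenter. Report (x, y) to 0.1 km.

x ≈ -2.3 km, y ≈ -32.4 km

Circle about each station: (x + 75.3)² + (y + 12.4)² = 75.69²; (x − 21.7)² + (y − 37.7)² = 74.09²; (x + 64.2)² + (y − 60.6)² = 111.72².
Subtracting the S02 equation from the S03 and S04 equations removes the quadratic terms:
194.0 x + 100.2 y = -3692.02
22.2 x + 146.0 y = -4782.23
Solving the 2×2 system: x ≈ -2.3, y ≈ -32.4 km.
Check against S02 (with the unrounded x, y): √((x + 75.3)²+(y + 12.4)²) = 75.70 ≈ 75.69 km. ✓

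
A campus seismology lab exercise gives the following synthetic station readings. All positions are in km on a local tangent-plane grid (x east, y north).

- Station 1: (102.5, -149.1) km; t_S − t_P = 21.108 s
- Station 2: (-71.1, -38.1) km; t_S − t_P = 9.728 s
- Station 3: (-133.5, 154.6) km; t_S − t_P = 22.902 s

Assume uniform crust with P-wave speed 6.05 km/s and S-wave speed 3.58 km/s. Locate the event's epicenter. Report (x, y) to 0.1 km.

Distance from S−P lag: d = Δt · v_P v_S / (v_P − v_S) = Δt · (6.05·3.58)/(6.05−3.58) ≈ 8.7688·Δt.
So d_Station 1 = 185.09, d_Station 2 = 85.30, d_Station 3 = 200.82 km.
Circle about each station: (x − 102.5)² + (y + 149.1)² = 185.09²; (x + 71.1)² + (y + 38.1)² = 85.30²; (x + 133.5)² + (y − 154.6)² = 200.82².
Subtracting pairs of circle equations eliminates x²+y² and gives linear equations (the radical axes):
-347.2 x + 222.0 y = 751.98
-472.0 x + 607.4 y = 2915.99
Solving the 2×2 system: x ≈ 1.8, y ≈ 6.2 km.

1.8 km east, 6.2 km north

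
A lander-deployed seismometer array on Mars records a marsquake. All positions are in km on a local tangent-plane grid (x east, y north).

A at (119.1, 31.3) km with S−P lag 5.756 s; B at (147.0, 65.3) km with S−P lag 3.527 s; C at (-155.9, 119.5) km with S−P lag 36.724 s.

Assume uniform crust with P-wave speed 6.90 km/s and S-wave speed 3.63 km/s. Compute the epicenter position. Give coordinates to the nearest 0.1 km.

Distance from S−P lag: d = Δt · v_P v_S / (v_P − v_S) = Δt · (6.90·3.63)/(6.90−3.63) ≈ 7.6596·Δt.
So d_A = 44.09, d_B = 27.02, d_C = 281.29 km.
Circle about each station: (x − 119.1)² + (y − 31.3)² = 44.09²; (x − 147.0)² + (y − 65.3)² = 27.02²; (x + 155.9)² + (y − 119.5)² = 281.29².
Subtracting the A equation from the B and C equations removes the quadratic terms:
55.8 x + 68.0 y = 11922.44
-550.0 x + 176.4 y = -53759.58
Solving the 2×2 system: x ≈ 121.9, y ≈ 75.3 km.

x ≈ 121.9 km, y ≈ 75.3 km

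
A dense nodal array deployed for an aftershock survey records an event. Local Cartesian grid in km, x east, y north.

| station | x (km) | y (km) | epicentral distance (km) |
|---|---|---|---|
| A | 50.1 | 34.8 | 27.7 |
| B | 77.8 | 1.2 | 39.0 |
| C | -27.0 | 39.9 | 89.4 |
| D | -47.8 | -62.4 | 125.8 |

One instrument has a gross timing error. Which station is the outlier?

Solve using three stations at a time. Using A, C, D (subtract circle equations pairwise → linear system) gives (x, y) ≈ (56.5, 8.0).
Distances from that point to each station vs reported:
  A: calculated 27.6 vs reported 27.7 → residual 0.1 km
  B: calculated 22.4 vs reported 39.0 → residual 16.6 km
  C: calculated 89.4 vs reported 89.4 → residual 0.0 km
  D: calculated 125.8 vs reported 125.8 → residual 0.0 km
A, C, D are mutually consistent (residuals ≈ 0); B is off by 16.6 km.

B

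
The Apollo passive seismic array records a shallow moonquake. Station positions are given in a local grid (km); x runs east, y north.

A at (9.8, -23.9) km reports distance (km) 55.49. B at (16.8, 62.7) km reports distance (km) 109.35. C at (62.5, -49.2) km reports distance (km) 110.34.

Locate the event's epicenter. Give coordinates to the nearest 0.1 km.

Circle about each station: (x − 9.8)² + (y + 23.9)² = 55.49²; (x − 16.8)² + (y − 62.7)² = 109.35²; (x − 62.5)² + (y + 49.2)² = 110.34².
Subtracting pairs of circle equations eliminates x²+y² and gives linear equations (the radical axes):
14.0 x + 173.2 y = -5332.00
105.4 x − 50.6 y = -3436.14
Solving the 2×2 system: x ≈ -45.6, y ≈ -27.1 km.

(-45.6, -27.1)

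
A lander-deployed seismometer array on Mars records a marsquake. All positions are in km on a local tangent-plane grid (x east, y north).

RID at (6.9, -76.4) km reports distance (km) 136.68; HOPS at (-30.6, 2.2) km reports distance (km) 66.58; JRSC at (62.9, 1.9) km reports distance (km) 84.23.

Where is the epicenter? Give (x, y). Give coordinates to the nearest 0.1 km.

Circle about each station: (x − 6.9)² + (y + 76.4)² = 136.68²; (x + 30.6)² + (y − 2.2)² = 66.58²; (x − 62.9)² + (y − 1.9)² = 84.23².
Subtracting the RID equation from the HOPS and JRSC equations removes the quadratic terms:
-75.0 x + 157.2 y = 9305.16
112.0 x + 156.6 y = 9662.18
Solving the 2×2 system: x ≈ 2.1, y ≈ 60.2 km.

x ≈ 2.1 km, y ≈ 60.2 km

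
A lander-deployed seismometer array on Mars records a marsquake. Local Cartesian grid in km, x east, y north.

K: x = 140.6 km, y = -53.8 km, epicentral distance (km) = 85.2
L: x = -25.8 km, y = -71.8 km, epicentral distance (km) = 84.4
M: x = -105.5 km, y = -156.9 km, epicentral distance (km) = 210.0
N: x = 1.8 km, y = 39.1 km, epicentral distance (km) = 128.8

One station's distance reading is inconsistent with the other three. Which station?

Solve using three stations at a time. Using K, L, N (subtract circle equations pairwise → linear system) gives (x, y) ≈ (58.5, -76.6).
Distances from that point to each station vs reported:
  K: calculated 85.2 vs reported 85.2 → residual 0.0 km
  L: calculated 84.4 vs reported 84.4 → residual 0.0 km
  M: calculated 182.6 vs reported 210.0 → residual 27.4 km
  N: calculated 128.8 vs reported 128.8 → residual 0.0 km
K, L, N are mutually consistent (residuals ≈ 0); M is off by 27.4 km.

M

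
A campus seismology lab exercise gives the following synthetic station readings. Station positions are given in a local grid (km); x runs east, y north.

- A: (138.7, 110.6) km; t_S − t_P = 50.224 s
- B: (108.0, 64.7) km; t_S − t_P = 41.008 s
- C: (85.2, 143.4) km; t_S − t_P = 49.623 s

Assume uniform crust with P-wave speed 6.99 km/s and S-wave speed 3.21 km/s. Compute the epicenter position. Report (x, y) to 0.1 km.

Distance from S−P lag: d = Δt · v_P v_S / (v_P − v_S) = Δt · (6.99·3.21)/(6.99−3.21) ≈ 5.9360·Δt.
So d_A = 298.13, d_B = 243.42, d_C = 294.56 km.
Circle about each station: (x − 138.7)² + (y − 110.6)² = 298.13²; (x − 108.0)² + (y − 64.7)² = 243.42²; (x − 85.2)² + (y − 143.4)² = 294.56².
Subtracting pairs of circle equations eliminates x²+y² and gives linear equations (the radical axes):
-61.4 x − 91.8 y = 14008.24
-107.0 x + 65.6 y = -1531.55
Solving the 2×2 system: x ≈ -56.2, y ≈ -115.0 km.
Check against A (with the unrounded x, y): √((x − 138.7)²+(y − 110.6)²) = 298.13 ≈ 298.13 km. ✓

(-56.2, -115.0)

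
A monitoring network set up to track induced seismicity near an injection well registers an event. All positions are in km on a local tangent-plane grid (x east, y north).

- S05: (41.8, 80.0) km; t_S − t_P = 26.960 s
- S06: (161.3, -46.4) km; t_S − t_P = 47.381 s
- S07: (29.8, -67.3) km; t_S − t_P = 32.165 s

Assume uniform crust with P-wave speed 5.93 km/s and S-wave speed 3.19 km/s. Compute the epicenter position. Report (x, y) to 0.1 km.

Distance from S−P lag: d = Δt · v_P v_S / (v_P − v_S) = Δt · (5.93·3.19)/(5.93−3.19) ≈ 6.9039·Δt.
So d_S05 = 186.13, d_S06 = 327.11, d_S07 = 222.06 km.
Circle about each station: (x − 41.8)² + (y − 80.0)² = 186.13²; (x − 161.3)² + (y + 46.4)² = 327.11²; (x − 29.8)² + (y + 67.3)² = 222.06².
Subtracting the S05 equation from the S06 and S07 equations removes the quadratic terms:
239.0 x − 252.8 y = -52333.17
-24.0 x − 294.6 y = -17396.18
Solving the 2×2 system: x ≈ -144.1, y ≈ 70.8 km.

x ≈ -144.1 km, y ≈ 70.8 km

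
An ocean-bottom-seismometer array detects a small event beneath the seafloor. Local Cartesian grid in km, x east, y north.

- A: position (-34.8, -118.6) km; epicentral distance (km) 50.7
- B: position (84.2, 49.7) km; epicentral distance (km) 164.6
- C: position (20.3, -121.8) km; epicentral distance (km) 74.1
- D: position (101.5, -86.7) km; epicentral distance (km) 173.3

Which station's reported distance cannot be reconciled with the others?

D

Solve using three stations at a time. Using A, B, C (subtract circle equations pairwise → linear system) gives (x, y) ≈ (-30.7, -68.1).
Distances from that point to each station vs reported:
  A: calculated 50.6 vs reported 50.7 → residual 0.1 km
  B: calculated 164.6 vs reported 164.6 → residual 0.0 km
  C: calculated 74.1 vs reported 74.1 → residual 0.0 km
  D: calculated 133.5 vs reported 173.3 → residual 39.8 km
A, B, C are mutually consistent (residuals ≈ 0); D is off by 39.8 km.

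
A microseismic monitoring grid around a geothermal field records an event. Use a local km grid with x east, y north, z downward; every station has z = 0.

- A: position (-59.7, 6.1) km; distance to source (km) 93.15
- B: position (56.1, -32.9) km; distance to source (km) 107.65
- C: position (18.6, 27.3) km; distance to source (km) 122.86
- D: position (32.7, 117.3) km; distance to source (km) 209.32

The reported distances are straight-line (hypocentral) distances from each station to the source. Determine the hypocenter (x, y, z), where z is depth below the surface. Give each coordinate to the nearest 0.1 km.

x ≈ -36.0 km, y ≈ -77.6 km, depth ≈ 33.3 km

Each station gives a sphere (x−x_i)² + (y−y_i)² + z² = d_i² (stations at z=0).
Subtracting the A sphere from B and C: z² cancels, leaving linear equations in x and y:
231.6 x − 78.0 y = -2283.28
156.6 x + 42.4 y = -8927.71
Solving: x ≈ -35.997, y ≈ -77.609 km (keep extra digits for the depth step; rounded: -36.0, -77.6).
Then from the A sphere: z² = 93.15² − (x + 59.7)² − (y − 6.1)² with x = -35.997, y = -77.609, so z ≈ 33.285 ≈ 33.3 km.
Check against D (with the unrounded solution): distance 209.32 ≈ 209.32 km. ✓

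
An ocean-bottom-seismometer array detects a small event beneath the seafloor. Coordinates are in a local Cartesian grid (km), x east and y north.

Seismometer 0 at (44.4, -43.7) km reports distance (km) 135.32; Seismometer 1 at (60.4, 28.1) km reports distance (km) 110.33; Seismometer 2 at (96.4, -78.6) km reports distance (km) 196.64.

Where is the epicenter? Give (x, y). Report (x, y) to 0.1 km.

Circle about each station: (x − 44.4)² + (y + 43.7)² = 135.32²; (x − 60.4)² + (y − 28.1)² = 110.33²; (x − 96.4)² + (y + 78.6)² = 196.64².
Subtracting pairs of circle equations eliminates x²+y² and gives linear equations (the radical axes):
32.0 x + 143.6 y = 6695.51
104.0 x − 69.8 y = -8765.92
Solving the 2×2 system: x ≈ -46.1, y ≈ 56.9 km.

(-46.1, 56.9)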